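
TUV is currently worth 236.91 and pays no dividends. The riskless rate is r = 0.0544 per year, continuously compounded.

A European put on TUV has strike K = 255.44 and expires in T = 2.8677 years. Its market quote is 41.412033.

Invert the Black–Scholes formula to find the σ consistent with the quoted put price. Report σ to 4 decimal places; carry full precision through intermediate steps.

sigma = 0.3298

At σ = 0.3298 the Black–Scholes value reproduces the quote:
σ√T = 0.3298·√2.8677 = 0.558493
d₁ = (ln(S/K) + (r+σ²/2)T) / (σ√T) = (ln(236.91/255.44) + (0.0544+0.3298²/2)·2.8677) / 0.558493 = (-0.075307 + 0.311960) / 0.558493 = 0.423735
d₂ = d₁ − σ√T = 0.423735 − 0.558493 = -0.134758
e^{−rT} = 0.855557
N(−d₁) = 0.335880,  N(−d₂) = 0.553598
V = K·e^{−rT}·N(−d₂) − S·N(−d₁) = 120.985287 − 79.573254 = 41.412033 (matching the quote); vega is positive throughout, so no other σ reproduces this price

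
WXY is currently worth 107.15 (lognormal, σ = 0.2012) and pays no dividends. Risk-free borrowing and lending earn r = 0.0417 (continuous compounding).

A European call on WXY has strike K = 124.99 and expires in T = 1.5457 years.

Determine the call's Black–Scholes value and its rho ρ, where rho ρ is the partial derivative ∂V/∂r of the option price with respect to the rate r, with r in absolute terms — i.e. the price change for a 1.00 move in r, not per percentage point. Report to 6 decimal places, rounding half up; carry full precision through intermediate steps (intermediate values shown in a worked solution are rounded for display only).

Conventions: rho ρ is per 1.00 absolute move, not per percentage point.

σ√T = 0.2012·√1.5457 = 0.250144
d₁ = (ln(S/K) + (r+σ²/2)T) / (σ√T) = (ln(107.15/124.99) + (0.0417+0.2012²/2)·1.5457) / 0.250144 = (-0.154004 + 0.095742) / 0.250144 = -0.232915
d₂ = d₁ − σ√T = -0.232915 − 0.250144 = -0.483059
e^{−rT} = 0.937578
N(d₁) = 0.407914,  N(d₂) = 0.314527
Call price V = S·N(d₁) − K·e^{−rT}·N(d₂) = 43.707972 − 36.858735 = 6.849237
ρ = K·T·e^{−rT}·N(d₂) = 56.972547

price = 6.849237
ρ = 56.972547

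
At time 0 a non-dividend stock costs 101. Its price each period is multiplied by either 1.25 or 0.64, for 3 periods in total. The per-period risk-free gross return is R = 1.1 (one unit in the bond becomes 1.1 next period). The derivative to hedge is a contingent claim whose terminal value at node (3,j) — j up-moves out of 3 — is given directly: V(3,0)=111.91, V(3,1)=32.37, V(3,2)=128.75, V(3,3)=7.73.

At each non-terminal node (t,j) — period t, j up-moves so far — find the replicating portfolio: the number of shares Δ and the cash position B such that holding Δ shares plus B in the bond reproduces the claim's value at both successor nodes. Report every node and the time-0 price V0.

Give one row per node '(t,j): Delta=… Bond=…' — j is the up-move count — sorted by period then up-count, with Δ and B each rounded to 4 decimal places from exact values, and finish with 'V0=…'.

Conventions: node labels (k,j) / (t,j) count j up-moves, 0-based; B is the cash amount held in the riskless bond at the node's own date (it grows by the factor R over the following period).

(0,0): Delta=-0.5082 Bond=98.9750
(1,0): Delta=1.2247 Bond=-3.1442
(1,1): Delta=-0.7975 Bond=145.3997
(2,0): Delta=-3.1519 Bond=177.6016
(2,1): Delta=1.9554 Bond=-62.5000
(2,2): Delta=-1.2571 Bond=232.4744
V0=47.6472

No-arbitrage ⇒ martingale measure with p* = (R−d)/(u−d) = 0.7541.
Payoffs at expiry: V(3,0)=111.9100, V(3,1)=32.3700, V(3,2)=128.7500, V(3,3)=7.7300
(2,0): S=41.3696. Δ = (V_up−V_dn)/(S_up−S_dn) = (32.3700−111.9100)/(51.7120−26.4765) = -3.1519. V = [p*·32.3700 + (1−p*)·111.9100]/1.1 = 47.2082. B = V − Δ·S = 177.6016.
(2,1): S=80.8000. Δ = (V_up−V_dn)/(S_up−S_dn) = (128.7500−32.3700)/(101.0000−51.7120) = 1.9554. V = [p*·128.7500 + (1−p*)·32.3700]/1.1 = 95.5000. B = V − Δ·S = -62.5000.
(2,2): S=157.8125. Δ = (V_up−V_dn)/(S_up−S_dn) = (7.7300−128.7500)/(197.2656−101.0000) = -1.2571. V = [p*·7.7300 + (1−p*)·128.7500]/1.1 = 34.0809. B = V − Δ·S = 232.4744.
(1,0): S=64.6400. Δ = (V_up−V_dn)/(S_up−S_dn) = (95.5000−47.2082)/(80.8000−41.3696) = 1.2247. V = [p*·95.5000 + (1−p*)·47.2082]/1.1 = 76.0227. B = V − Δ·S = -3.1442.
(1,1): S=126.2500. Δ = (V_up−V_dn)/(S_up−S_dn) = (34.0809−95.5000)/(157.8125−80.8000) = -0.7975. V = [p*·34.0809 + (1−p*)·95.5000]/1.1 = 44.7127. B = V − Δ·S = 145.3997.
(0,0): S=101.0000. Δ = (V_up−V_dn)/(S_up−S_dn) = (44.7127−76.0227)/(126.2500−64.6400) = -0.5082. V = [p*·44.7127 + (1−p*)·76.0227]/1.1 = 47.6472. B = V − Δ·S = 98.9750.
As a check, the time-0 holding Δ(0,0)·S0 + B(0,0) comes to 47.6472 — exactly V0.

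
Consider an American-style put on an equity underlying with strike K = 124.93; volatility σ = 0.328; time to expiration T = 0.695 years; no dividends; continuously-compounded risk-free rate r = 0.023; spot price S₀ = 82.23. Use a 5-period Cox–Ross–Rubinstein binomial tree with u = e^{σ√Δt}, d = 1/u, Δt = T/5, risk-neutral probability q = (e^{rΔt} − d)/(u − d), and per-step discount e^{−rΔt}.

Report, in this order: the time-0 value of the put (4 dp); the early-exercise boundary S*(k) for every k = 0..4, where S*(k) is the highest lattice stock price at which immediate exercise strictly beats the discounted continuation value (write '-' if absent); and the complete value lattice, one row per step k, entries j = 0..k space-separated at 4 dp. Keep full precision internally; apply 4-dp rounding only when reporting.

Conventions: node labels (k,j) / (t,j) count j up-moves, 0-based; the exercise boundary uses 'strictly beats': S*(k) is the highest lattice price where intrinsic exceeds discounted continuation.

Δt=0.13900, u=1.13008, d=0.88489, q=0.48253, disc=e^(-rΔt)=0.99681
k=5 terminal: V=max(K-S,0) → 80.3144 67.9524 52.1652 32.0036 6.2558 0.0000
k=4: j=0 S=50.4192 intr=74.5108 cont=74.1121 V=74.5108[EX]; j=1 S=64.3892 intr=60.5408 cont=60.1421 V=60.5408[EX]; j=2 S=82.2300 intr=42.7000 cont=42.3012 V=42.7000[EX]; j=3 S=105.0141 intr=19.9159 cont=19.5171 V=19.9159[EX]; j=4 S=134.1112 intr=0.0000 cont=3.2269 V=3.2269[hold]  S*(4)=105.0141
k=3: j=0 S=56.9776 intr=67.9524 cont=67.5536 V=67.9524[EX]; j=1 S=72.7648 intr=52.1652 cont=51.7664 V=52.1652[EX]; j=2 S=92.9264 intr=32.0036 cont=31.6049 V=32.0036[EX]; j=3 S=118.6742 intr=6.2558 cont=11.8251 V=11.8251[hold]  S*(3)=92.9264
k=2: j=0 S=64.3892 intr=60.5408 cont=60.1421 V=60.5408[EX]; j=1 S=82.2300 intr=42.7000 cont=42.3012 V=42.7000[EX]; j=2 S=105.0141 intr=19.9159 cont=22.1959 V=22.1959[hold]  S*(2)=82.2300
k=1: j=0 S=72.7648 intr=52.1652 cont=51.7664 V=52.1652[EX]; j=1 S=92.9264 intr=32.0036 cont=32.7015 V=32.7015[hold]  S*(1)=72.7648
k=0: j=0 S=82.2300 intr=42.7000 cont=42.6369 V=42.7000[EX]  S*(0)=82.2300

price = 42.7000
boundary = 82.2300 72.7648 82.2300 92.9264 105.0141
tree:
42.7000
52.1652 32.7015
60.5408 42.7000 22.1959
67.9524 52.1652 32.0036 11.8251
74.5108 60.5408 42.7000 19.9159 3.2269
80.3144 67.9524 52.1652 32.0036 6.2558 0.0000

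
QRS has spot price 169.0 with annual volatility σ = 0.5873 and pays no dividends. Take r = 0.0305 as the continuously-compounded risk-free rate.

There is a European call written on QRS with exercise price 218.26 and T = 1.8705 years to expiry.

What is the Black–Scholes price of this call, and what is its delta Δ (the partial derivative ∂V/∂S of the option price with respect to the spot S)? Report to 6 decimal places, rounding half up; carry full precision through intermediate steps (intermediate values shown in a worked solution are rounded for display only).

price = 41.633851
Δ = 0.561270

σ√T = 0.5873·√1.8705 = 0.803228
d₁ = (ln(S/K) + (r+σ²/2)T) / (σ√T) = (ln(169.0/218.26) + (0.0305+0.5873²/2)·1.8705) / 0.803228 = (-0.255788 + 0.379638) / 0.803228 = 0.154190
d₂ = d₁ − σ√T = 0.154190 − 0.803228 = -0.649038
e^{−rT} = 0.944547
N(d₁) = 0.561270,  N(d₂) = 0.258157
Call price V = S·N(d₁) − K·e^{−rT}·N(d₂) = 94.854624 − 53.220773 = 41.633851
Δ = N(d₁) = 0.561270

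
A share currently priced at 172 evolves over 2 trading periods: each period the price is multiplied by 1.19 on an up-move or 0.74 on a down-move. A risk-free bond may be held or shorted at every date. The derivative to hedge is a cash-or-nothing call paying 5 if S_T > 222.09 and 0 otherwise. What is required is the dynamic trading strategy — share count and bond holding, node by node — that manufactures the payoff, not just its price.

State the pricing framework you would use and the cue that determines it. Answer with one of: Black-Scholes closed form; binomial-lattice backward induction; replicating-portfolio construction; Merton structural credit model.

framework: replicating-portfolio construction

Key observation: the deliverable is the dynamic trading strategy on the 2-step tree (spot 172, moves 1.19 and 0.74), so the valuation must go through the node-by-node replicating-portfolio solve.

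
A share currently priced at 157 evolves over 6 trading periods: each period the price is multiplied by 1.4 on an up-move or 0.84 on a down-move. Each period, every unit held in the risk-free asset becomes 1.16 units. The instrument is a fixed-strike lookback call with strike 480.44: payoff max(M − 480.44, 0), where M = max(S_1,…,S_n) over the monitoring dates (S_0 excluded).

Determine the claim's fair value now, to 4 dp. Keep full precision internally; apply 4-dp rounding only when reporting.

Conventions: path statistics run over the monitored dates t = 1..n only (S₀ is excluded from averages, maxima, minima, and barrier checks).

price = 28.0186

With p* = (R−d)/(u−d) = 0.5714, sum probability × payoff across the paths and divide by R^6.
Enumerate all 2^6 = 64 price paths (U = up ×1.4, D = down ×0.84); each path with k up-moves has probability p*^k·(1−p*)^(6−k).
DDDDDD: M=131.8800, payoff=0.0000, prob=0.006196
UDDDDD: M=219.8000, payoff=0.0000, prob=0.008262
DUDDDD: M=184.6320, payoff=0.0000, prob=0.008262
UUDDDD: M=307.7200, payoff=0.0000, prob=0.011016
DDUDDD: M=155.0909, payoff=0.0000, prob=0.008262
UDUDDD: M=258.4848, payoff=0.0000, prob=0.011016
DUUDDD: M=258.4848, payoff=0.0000, prob=0.011016
UUUDDD: M=430.8080, payoff=0.0000, prob=0.014688
DDDUDD: M=131.8800, payoff=0.0000, prob=0.008262
UDDUDD: M=219.8000, payoff=0.0000, prob=0.011016
DUDUDD: M=217.1272, payoff=0.0000, prob=0.011016
UUDUDD: M=361.8787, payoff=0.0000, prob=0.014688
DDUUDD: M=217.1272, payoff=0.0000, prob=0.011016
UDUUDD: M=361.8787, payoff=0.0000, prob=0.014688
DUUUDD: M=361.8787, payoff=0.0000, prob=0.014688
UUUUDD: M=603.1312, payoff=122.6912, prob=0.019584
DDDDUD: M=131.8800, payoff=0.0000, prob=0.008262
UDDDUD: M=219.8000, payoff=0.0000, prob=0.011016
DUDDUD: M=184.6320, payoff=0.0000, prob=0.011016
UUDDUD: M=307.7200, payoff=0.0000, prob=0.014688
DDUDUD: M=182.3869, payoff=0.0000, prob=0.011016
UDUDUD: M=303.9781, payoff=0.0000, prob=0.014688
DUUDUD: M=303.9781, payoff=0.0000, prob=0.014688
UUUDUD: M=506.6302, payoff=26.1902, prob=0.019584
DDDUUD: M=182.3869, payoff=0.0000, prob=0.011016
UDDUUD: M=303.9781, payoff=0.0000, prob=0.014688
DUDUUD: M=303.9781, payoff=0.0000, prob=0.014688
UUDUUD: M=506.6302, payoff=26.1902, prob=0.019584
DDUUUD: M=303.9781, payoff=0.0000, prob=0.014688
UDUUUD: M=506.6302, payoff=26.1902, prob=0.019584
DUUUUD: M=506.6302, payoff=26.1902, prob=0.019584
UUUUUD: M=844.3837, payoff=363.9437, prob=0.026112
DDDDDU: M=131.8800, payoff=0.0000, prob=0.008262
UDDDDU: M=219.8000, payoff=0.0000, prob=0.011016
DUDDDU: M=184.6320, payoff=0.0000, prob=0.011016
UUDDDU: M=307.7200, payoff=0.0000, prob=0.014688
DDUDDU: M=155.0909, payoff=0.0000, prob=0.011016
UDUDDU: M=258.4848, payoff=0.0000, prob=0.014688
DUUDDU: M=258.4848, payoff=0.0000, prob=0.014688
UUUDDU: M=430.8080, payoff=0.0000, prob=0.019584
DDDUDU: M=153.2050, payoff=0.0000, prob=0.011016
UDDUDU: M=255.3416, payoff=0.0000, prob=0.014688
DUDUDU: M=255.3416, payoff=0.0000, prob=0.014688
UUDUDU: M=425.5694, payoff=0.0000, prob=0.019584
DDUUDU: M=255.3416, payoff=0.0000, prob=0.014688
UDUUDU: M=425.5694, payoff=0.0000, prob=0.019584
DUUUDU: M=425.5694, payoff=0.0000, prob=0.019584
UUUUDU: M=709.2823, payoff=228.8423, prob=0.026112
DDDDUU: M=153.2050, payoff=0.0000, prob=0.011016
UDDDUU: M=255.3416, payoff=0.0000, prob=0.014688
DUDDUU: M=255.3416, payoff=0.0000, prob=0.014688
UUDDUU: M=425.5694, payoff=0.0000, prob=0.019584
DDUDUU: M=255.3416, payoff=0.0000, prob=0.014688
UDUDUU: M=425.5694, payoff=0.0000, prob=0.019584
DUUDUU: M=425.5694, payoff=0.0000, prob=0.019584
UUUDUU: M=709.2823, payoff=228.8423, prob=0.026112
DDDUUU: M=255.3416, payoff=0.0000, prob=0.014688
UDDUUU: M=425.5694, payoff=0.0000, prob=0.019584
DUDUUU: M=425.5694, payoff=0.0000, prob=0.019584
UUDUUU: M=709.2823, payoff=228.8423, prob=0.026112
DDUUUU: M=425.5694, payoff=0.0000, prob=0.019584
UDUUUU: M=709.2823, payoff=228.8423, prob=0.026112
DUUUUU: M=709.2823, payoff=228.8423, prob=0.026112
UUUUUU: M=1182.1372, payoff=701.6972, prob=0.034815
Price = Σ prob·payoff / R^6 = 68.264529 / 2.436396 = 28.0186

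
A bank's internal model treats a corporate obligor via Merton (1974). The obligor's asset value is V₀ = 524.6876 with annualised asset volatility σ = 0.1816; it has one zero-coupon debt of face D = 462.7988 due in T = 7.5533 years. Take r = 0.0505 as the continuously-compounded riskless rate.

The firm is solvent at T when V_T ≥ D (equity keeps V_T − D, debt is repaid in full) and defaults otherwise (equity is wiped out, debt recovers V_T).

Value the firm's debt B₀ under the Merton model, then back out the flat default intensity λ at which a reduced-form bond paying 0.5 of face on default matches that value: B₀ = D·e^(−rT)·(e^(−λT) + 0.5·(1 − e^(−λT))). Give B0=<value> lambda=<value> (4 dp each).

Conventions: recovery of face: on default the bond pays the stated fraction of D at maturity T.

B0=299.9259 lambda=0.0142

Equity is a call on the firm's assets struck at D = 462.7988:
d₁ = [ln(V₀/D) + (r + σ²/2)T] / (σ√T)
   = [ln(524.6876/462.7988) + (0.0505 + 0.5·0.1816²)·7.5533] / (0.1816·√7.5533)
   = [0.125511 + 0.505990] / 0.499096 = 1.265289
d₂ = d₁ − σ√T = 1.265289 − 0.499096 = 0.766193
N(d₁) = 0.897116,  N(d₂) = 0.778219,  e^(−rT) = 0.682876
E₀ = V₀·N(d₁) − D·e^(−rT)·N(d₂)
   = 524.6876·0.897116 − 462.7988·0.682876·0.778219 = 224.761740
B₀ = V₀ − E₀ = 524.6876 − 224.761740 = 299.925860
e^(−λT) = (B₀·e^(rT)/D − 0.5)/(1 − 0.5) = (299.9259·1.464394/462.7988 − 0.5)/0.5 = 0.89805917
λ = −ln(0.89805917)/7.5533 = 0.014235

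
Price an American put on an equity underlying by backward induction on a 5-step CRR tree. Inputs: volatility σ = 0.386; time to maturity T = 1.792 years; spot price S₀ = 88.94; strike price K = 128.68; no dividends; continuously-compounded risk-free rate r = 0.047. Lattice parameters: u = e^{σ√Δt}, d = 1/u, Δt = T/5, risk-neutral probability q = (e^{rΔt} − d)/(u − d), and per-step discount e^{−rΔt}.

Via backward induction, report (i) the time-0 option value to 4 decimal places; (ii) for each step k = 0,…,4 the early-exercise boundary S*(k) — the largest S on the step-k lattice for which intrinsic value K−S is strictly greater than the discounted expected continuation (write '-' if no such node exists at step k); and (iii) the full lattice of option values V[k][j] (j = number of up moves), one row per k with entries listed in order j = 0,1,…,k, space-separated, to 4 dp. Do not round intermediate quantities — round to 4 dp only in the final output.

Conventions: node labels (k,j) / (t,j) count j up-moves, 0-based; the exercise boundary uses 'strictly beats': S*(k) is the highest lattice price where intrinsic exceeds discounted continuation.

price = 42.9406
boundary = - 70.5892 56.0247 70.5892 88.9400
tree:
42.9406
58.0908 27.9796
72.6553 41.2417 14.5423
84.2148 58.0908 24.3719 4.3630
93.3892 72.6553 39.7400 8.5151 0.0000
100.6707 84.2148 58.0908 16.6186 0.0000 0.0000

Δt=0.35840, u=1.25997, d=0.79367, q=0.47892, disc=e^(-rΔt)=0.98330
k=5 terminal: V=max(K-S,0) → 100.6707 84.2148 58.0908 16.6186 0.0000 0.0000
k=4: j=0 S=35.2908 intr=93.3892 cont=91.2397 V=93.3892[EX]; j=1 S=56.0247 intr=72.6553 cont=70.5059 V=72.6553[EX]; j=2 S=88.9400 intr=39.7400 cont=37.5906 V=39.7400[EX]; j=3 S=141.1935 intr=0.0000 cont=8.5151 V=8.5151[hold]; j=4 S=224.1468 intr=0.0000 cont=0.0000 V=0.0000[hold]  S*(4)=88.9400
k=3: j=0 S=44.4652 intr=84.2148 cont=82.0653 V=84.2148[EX]; j=1 S=70.5892 intr=58.0908 cont=55.9414 V=58.0908[EX]; j=2 S=112.0614 intr=16.6186 cont=24.3719 V=24.3719[hold]; j=3 S=177.8991 intr=0.0000 cont=4.3630 V=4.3630[hold]  S*(3)=70.5892
k=2: j=0 S=56.0247 intr=72.6553 cont=70.5059 V=72.6553[EX]; j=1 S=88.9400 intr=39.7400 cont=41.2417 V=41.2417[hold]; j=2 S=141.1935 intr=0.0000 cont=14.5423 V=14.5423[hold]  S*(2)=56.0247
k=1: j=0 S=70.5892 intr=58.0908 cont=56.6485 V=58.0908[EX]; j=1 S=112.0614 intr=16.6186 cont=27.9796 V=27.9796[hold]  S*(1)=70.5892
k=0: j=0 S=88.9400 intr=39.7400 cont=42.9406 V=42.9406[hold]  S*(0)=-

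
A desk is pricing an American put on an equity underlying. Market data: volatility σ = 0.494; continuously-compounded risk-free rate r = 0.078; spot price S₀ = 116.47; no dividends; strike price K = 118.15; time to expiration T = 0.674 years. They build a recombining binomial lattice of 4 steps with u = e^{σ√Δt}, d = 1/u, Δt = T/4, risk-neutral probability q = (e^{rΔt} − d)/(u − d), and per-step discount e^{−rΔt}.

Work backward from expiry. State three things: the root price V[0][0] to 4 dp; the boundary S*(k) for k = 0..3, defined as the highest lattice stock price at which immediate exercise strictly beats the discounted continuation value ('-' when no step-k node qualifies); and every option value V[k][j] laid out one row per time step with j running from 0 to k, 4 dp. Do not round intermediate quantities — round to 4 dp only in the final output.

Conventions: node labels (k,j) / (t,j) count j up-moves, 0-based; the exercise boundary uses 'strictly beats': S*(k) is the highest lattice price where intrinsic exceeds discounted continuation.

price = 16.6259
boundary = - - 77.6392 95.0928
tree:
16.6259
26.5173 6.4470
40.5108 12.1991 0.4393
54.7609 23.0572 0.8591 0.0000
66.3956 40.5108 1.6800 0.0000 0.0000

Δt=0.16850, u=1.22480, d=0.81646, q=0.48188, disc=e^(-rΔt)=0.98694
k=4 terminal: V=max(K-S,0) → 66.3956 40.5108 1.6800 0.0000 0.0000
k=3: j=0 S=63.3891 intr=54.7609 cont=53.2183 V=54.7609[EX]; j=1 S=95.0928 intr=23.0572 cont=21.5145 V=23.0572[EX]; j=2 S=142.6529 intr=0.0000 cont=0.8591 V=0.8591[hold]; j=3 S=214.0000 intr=0.0000 cont=0.0000 V=0.0000[hold]  S*(3)=95.0928
k=2: j=0 S=77.6392 intr=40.5108 cont=38.9681 V=40.5108[EX]; j=1 S=116.4700 intr=1.6800 cont=12.1991 V=12.1991[hold]; j=2 S=174.7219 intr=0.0000 cont=0.4393 V=0.4393[hold]  S*(2)=77.6392
k=1: j=0 S=95.0928 intr=23.0572 cont=26.5173 V=26.5173[hold]; j=1 S=142.6529 intr=0.0000 cont=6.4470 V=6.4470[hold]  S*(1)=-
k=0: j=0 S=116.4700 intr=1.6800 cont=16.6259 V=16.6259[hold]  S*(0)=-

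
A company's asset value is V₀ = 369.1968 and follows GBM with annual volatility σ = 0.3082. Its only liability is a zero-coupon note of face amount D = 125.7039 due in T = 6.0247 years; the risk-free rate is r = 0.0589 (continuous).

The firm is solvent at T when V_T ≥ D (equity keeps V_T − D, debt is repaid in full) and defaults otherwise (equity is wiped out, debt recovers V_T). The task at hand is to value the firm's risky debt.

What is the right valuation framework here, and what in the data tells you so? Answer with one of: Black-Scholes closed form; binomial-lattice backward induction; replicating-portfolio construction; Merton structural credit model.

Key observation: assets follow a GBM and default happens iff V_T < 125.7039; valuing claims on that split (equity as a call, risky debt as the residual) is the structural model's definition.

framework: Merton structural credit model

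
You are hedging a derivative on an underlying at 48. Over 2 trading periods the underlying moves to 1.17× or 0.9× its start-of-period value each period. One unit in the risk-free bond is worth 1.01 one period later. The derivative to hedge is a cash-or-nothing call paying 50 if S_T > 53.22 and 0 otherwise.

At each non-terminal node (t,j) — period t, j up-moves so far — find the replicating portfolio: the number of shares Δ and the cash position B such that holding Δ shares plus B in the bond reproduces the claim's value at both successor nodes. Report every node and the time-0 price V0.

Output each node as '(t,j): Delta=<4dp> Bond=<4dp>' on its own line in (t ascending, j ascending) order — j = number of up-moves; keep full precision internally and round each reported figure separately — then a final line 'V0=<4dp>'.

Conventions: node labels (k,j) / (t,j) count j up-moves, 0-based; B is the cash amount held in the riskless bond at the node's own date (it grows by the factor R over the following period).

Since d<R<u, set p* = (R−d)/(u−d) = 0.4074; price each node as the discounted p*-expectation of its children.
Expiry values: V(2,0)=0.0000, V(2,1)=0.0000, V(2,2)=50.0000
  t=1,j=0: stock 43.2000 → up 50.5440 (V=0.0000), down 38.8800 (V=0.0000). Price 0.0000; hedge Δ=0.0000, bond B=0.0000.
  t=1,j=1: stock 56.1600 → up 65.7072 (V=50.0000), down 50.5440 (V=0.0000). Price 20.1687; hedge Δ=3.2975, bond B=-165.0165.
  t=0,j=0: stock 48.0000 → up 56.1600 (V=20.1687), down 43.2000 (V=0.0000). Price 8.1355; hedge Δ=1.5562, bond B=-66.5633.
Check: Δ(0,0)·S0 + B(0,0) = 8.1355 = V0.

(0,0): Delta=1.5562 Bond=-66.5633
(1,0): Delta=0.0000 Bond=0.0000
(1,1): Delta=3.2975 Bond=-165.0165
V0=8.1355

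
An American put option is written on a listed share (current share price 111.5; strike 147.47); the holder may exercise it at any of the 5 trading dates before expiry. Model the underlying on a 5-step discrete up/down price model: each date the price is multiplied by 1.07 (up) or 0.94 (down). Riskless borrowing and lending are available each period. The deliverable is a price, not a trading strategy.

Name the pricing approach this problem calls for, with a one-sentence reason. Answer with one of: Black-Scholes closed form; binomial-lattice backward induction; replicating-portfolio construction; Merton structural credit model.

Key observation: the exercise right at every one of the 5 steps is what matters: each node needs max(147.47 − S, continuation), which only the stepwise tree valuation starting from spot 111.5 delivers.

framework: binomial-lattice backward induction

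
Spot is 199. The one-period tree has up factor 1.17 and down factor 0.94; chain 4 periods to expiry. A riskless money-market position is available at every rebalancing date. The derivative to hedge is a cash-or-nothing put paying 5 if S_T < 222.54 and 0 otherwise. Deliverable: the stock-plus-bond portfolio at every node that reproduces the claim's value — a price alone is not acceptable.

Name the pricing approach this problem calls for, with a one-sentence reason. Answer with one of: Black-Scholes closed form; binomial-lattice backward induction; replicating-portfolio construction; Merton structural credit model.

framework: replicating-portfolio construction

Key observation: the task asks for the hedge itself — share and bond holdings at every node of the 4-period tree on spot 199 with factors 1.17/0.94 — which is exactly what the replicating-portfolio construction produces.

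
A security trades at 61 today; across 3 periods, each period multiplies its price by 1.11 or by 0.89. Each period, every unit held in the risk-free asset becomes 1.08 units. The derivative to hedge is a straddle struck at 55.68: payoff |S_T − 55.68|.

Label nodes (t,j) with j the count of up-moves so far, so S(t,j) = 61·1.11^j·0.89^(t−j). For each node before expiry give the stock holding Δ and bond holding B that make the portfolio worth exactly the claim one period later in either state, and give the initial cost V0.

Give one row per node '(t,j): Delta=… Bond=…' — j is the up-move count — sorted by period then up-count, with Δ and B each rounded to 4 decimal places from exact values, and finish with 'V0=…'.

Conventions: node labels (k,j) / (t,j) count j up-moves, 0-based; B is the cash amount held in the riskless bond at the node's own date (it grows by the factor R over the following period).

(0,0): Delta=0.9131 Bond=-38.6947
(1,0): Delta=0.5012 Bond=-19.4239
(1,1): Delta=0.9653 Bond=-45.3218
(2,0): Delta=-1.0000 Bond=51.5556
(2,1): Delta=0.6912 Bond=-32.4304
(2,2): Delta=1.0000 Bond=-51.5556
V0=17.0070

Under the risk-neutral measure, an up-move has probability p* = (R−d)/(u−d) = 0.8636 and values discount at R = 1.08.
At maturity the claim pays: V(3,0)=12.6769, V(3,1)=2.0469, V(3,2)=11.2107, V(3,3)=27.7455
Node (2,0) S=48.3181: V=(p*·2.0469+(1−p*)·12.6769)/1.08=3.2375; Δ=(2.0469−12.6769)/(53.6331−43.0031)=-1.0000; B=V−Δ·S=51.5556
Node (2,1) S=60.2619: V=(p*·11.2107+(1−p*)·2.0469)/1.08=9.2232; Δ=(11.2107−2.0469)/(66.8907−53.6331)=0.6912; B=V−Δ·S=-32.4304
Node (2,2) S=75.1581: V=(p*·27.7455+(1−p*)·11.2107)/1.08=23.6025; Δ=(27.7455−11.2107)/(83.4255−66.8907)=1.0000; B=V−Δ·S=-51.5556
Node (1,0) S=54.2900: V=(p*·9.2232+(1−p*)·3.2375)/1.08=7.7843; Δ=(9.2232−3.2375)/(60.2619−48.3181)=0.5012; B=V−Δ·S=-19.4239
Node (1,1) S=67.7100: V=(p*·23.6025+(1−p*)·9.2232)/1.08=20.0386; Δ=(23.6025−9.2232)/(75.1581−60.2619)=0.9653; B=V−Δ·S=-45.3218
Node (0,0) S=61.0000: V=(p*·20.0386+(1−p*)·7.7843)/1.08=17.0070; Δ=(20.0386−7.7843)/(67.7100−54.2900)=0.9131; B=V−Δ·S=-38.6947
Sanity check at the root: Δ(0,0)·S0 + B(0,0) reproduces V0 = 17.0070.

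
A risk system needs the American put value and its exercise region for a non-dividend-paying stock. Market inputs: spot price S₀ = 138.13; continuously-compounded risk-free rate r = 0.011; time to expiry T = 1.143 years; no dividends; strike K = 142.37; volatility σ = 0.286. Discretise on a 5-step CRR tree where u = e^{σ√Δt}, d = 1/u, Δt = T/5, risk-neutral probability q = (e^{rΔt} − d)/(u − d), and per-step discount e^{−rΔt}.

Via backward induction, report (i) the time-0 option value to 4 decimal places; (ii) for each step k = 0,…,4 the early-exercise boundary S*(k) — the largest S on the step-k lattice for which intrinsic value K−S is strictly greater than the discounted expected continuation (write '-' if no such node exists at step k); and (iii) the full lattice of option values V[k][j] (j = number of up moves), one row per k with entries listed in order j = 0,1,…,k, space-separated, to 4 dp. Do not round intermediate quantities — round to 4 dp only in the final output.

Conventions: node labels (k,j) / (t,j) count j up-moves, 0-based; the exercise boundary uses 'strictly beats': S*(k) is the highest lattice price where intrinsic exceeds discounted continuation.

Δt=0.22860  u=1.14653  d=0.87219  q=0.47505  discount=0.99749
step 5 (expiry): payoffs max(K−S,0) = 72.6504 50.7209 21.8938 0.0000 0.0000 0.0000
step 4: (k=4,j=0): S=79.9359, K−S=62.4341, hold=62.0766 ⇒ V=62.4341 exercise | (k=4,j=1): S=105.0787, K−S=37.2913, hold=36.9337 ⇒ V=37.2913 exercise | (k=4,j=2): S=138.1300, K−S=4.2400, hold=11.4644 ⇒ V=11.4644 continue | (k=4,j=3): S=181.5772, K−S=0.0000, hold=0.0000 ⇒ V=0.0000 continue | (k=4,j=4): S=238.6901, K−S=0.0000, hold=0.0000 ⇒ V=0.0000 continue  boundary S*=105.0787
step 3: (k=3,j=0): S=91.6491, K−S=50.7209, hold=50.3633 ⇒ V=50.7209 exercise | (k=3,j=1): S=120.4762, K−S=21.8938, hold=24.9595 ⇒ V=24.9595 continue | (k=3,j=2): S=158.3706, K−S=0.0000, hold=6.0032 ⇒ V=6.0032 continue | (k=3,j=3): S=208.1842, K−S=0.0000, hold=0.0000 ⇒ V=0.0000 continue  boundary S*=91.6491
step 2: (k=2,j=0): S=105.0787, K−S=37.2913, hold=38.3864 ⇒ V=38.3864 continue | (k=2,j=1): S=138.1300, K−S=4.2400, hold=15.9143 ⇒ V=15.9143 continue | (k=2,j=2): S=181.5772, K−S=0.0000, hold=3.1435 ⇒ V=3.1435 continue  boundary S*=-
step 1: (k=1,j=0): S=120.4762, K−S=21.8938, hold=27.6416 ⇒ V=27.6416 continue | (k=1,j=1): S=158.3706, K−S=0.0000, hold=9.8229 ⇒ V=9.8229 continue  boundary S*=-
step 0: (k=0,j=0): S=138.1300, K−S=4.2400, hold=19.1287 ⇒ V=19.1287 continue  boundary S*=-

price = 19.1287
boundary = - - - 91.6491 105.0787
tree:
19.1287
27.6416 9.8229
38.3864 15.9143 3.1435
50.7209 24.9595 6.0032 0.0000
62.4341 37.2913 11.4644 0.0000 0.0000
72.6504 50.7209 21.8938 0.0000 0.0000 0.0000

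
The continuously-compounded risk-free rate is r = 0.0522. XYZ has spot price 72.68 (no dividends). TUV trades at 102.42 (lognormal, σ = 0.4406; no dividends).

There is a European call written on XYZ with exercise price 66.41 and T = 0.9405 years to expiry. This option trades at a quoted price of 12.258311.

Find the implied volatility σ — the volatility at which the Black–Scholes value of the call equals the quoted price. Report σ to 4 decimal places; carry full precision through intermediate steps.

sigma = 0.2468

At σ = 0.2468 the Black–Scholes value reproduces the quote:
σ√T = 0.2468·√0.9405 = 0.239345
d₁ = (ln(S/K) + (r+σ²/2)T) / (σ√T) = (ln(72.68/66.41) + (0.0522+0.2468²/2)·0.9405) / 0.239345 = (0.090219 + 0.077737) / 0.239345 = 0.701730
d₂ = d₁ − σ√T = 0.701730 − 0.239345 = 0.462385
e^{−rT} = 0.952092
N(d₁) = 0.758576,  N(d₂) = 0.678097
V = S·N(d₁) − K·e^{−rT}·N(d₂) = 55.133329 − 42.875018 = 12.258311 (equal to the quote); since ∂V/∂σ > 0 for all σ, the implied volatility is unique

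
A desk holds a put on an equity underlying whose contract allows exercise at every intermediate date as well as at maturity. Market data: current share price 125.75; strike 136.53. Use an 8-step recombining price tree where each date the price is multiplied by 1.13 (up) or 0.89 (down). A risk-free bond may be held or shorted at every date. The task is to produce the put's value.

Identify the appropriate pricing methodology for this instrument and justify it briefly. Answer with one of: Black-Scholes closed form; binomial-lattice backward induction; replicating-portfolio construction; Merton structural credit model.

Key observation: early exercise of the strike-136.53 put must be checked at each of the 8 dates (spot 125.75), which forces a node-by-node comparison of intrinsic and continuation value backward from expiry.

framework: binomial-lattice backward induction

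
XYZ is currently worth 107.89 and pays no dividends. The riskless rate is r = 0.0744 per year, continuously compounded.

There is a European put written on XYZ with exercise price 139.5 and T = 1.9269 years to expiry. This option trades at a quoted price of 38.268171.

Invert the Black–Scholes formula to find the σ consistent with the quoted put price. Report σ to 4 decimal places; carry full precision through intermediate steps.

At σ = 0.5057 the Black–Scholes value reproduces the quote:
σ√T = 0.5057·√1.9269 = 0.701976
d₁ = (ln(S/K) + (r+σ²/2)T) / (σ√T) = (ln(107.89/139.5) + (0.0744+0.5057²/2)·1.9269) / 0.701976 = (-0.256952 + 0.389747) / 0.701976 = 0.189172
d₂ = d₁ − σ√T = 0.189172 − 0.701976 = -0.512804
e^{−rT} = 0.866441
N(−d₁) = 0.424979,  N(−d₂) = 0.695956
V = K·e^{−rT}·N(−d₂) − S·N(−d₁) = 84.119148 − 45.850977 = 38.268171 (the quoted price), and the Black–Scholes price is strictly increasing in σ, so σ is unique

sigma = 0.5057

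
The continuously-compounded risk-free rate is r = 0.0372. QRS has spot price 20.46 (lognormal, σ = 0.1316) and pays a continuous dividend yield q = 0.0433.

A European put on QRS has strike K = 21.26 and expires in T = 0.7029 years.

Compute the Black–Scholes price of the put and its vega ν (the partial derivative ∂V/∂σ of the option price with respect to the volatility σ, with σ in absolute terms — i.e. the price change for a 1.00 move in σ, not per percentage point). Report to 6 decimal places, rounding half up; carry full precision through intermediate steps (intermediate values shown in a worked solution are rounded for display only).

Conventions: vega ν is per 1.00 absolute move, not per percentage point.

price = 1.390207
ν = 6.283560

σ√T = 0.1316·√0.7029 = 0.110332
d₁ = (ln(S/K) + (r−q+σ²/2)T) / (σ√T) = (ln(20.46/21.26) + (0.0372−0.0433+0.1316²/2)·0.7029) / 0.110332 = (-0.038356 + 0.001799) / 0.110332 = -0.331333
d₂ = d₁ − σ√T = -0.331333 − 0.110332 = -0.441665
e^{−rT} = 0.974191
e^{−qT} = 0.970023
N(−d₁) = 0.629803,  N(−d₂) = 0.670634
Put price V = K·e^{−rT}·N(−d₂) − S·e^{−qT}·N(−d₁) = 13.889706 − 12.499500 = 1.390207
φ(d₁) = (1/√(2π))·e^{−d₁²/2} = 0.377634
ν = S·e^{−qT}·φ(d₁)·√T = 6.283560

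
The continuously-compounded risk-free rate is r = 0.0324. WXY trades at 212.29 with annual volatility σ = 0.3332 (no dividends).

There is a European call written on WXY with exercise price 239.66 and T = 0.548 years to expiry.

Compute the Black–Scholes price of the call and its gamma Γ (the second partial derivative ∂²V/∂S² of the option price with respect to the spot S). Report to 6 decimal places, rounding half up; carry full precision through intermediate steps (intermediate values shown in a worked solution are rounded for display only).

σ√T = 0.3332·√0.548 = 0.246658
d₁ = (ln(S/K) + (r+σ²/2)T) / (σ√T) = (ln(212.29/239.66) + (0.0324+0.3332²/2)·0.548) / 0.246658 = (-0.121268 + 0.048175) / 0.246658 = -0.296332
d₂ = d₁ − σ√T = -0.296332 − 0.246658 = -0.542990
e^{−rT} = 0.982401
N(d₁) = 0.383488,  N(d₂) = 0.293568
Call price V = S·N(d₁) − K·e^{−rT}·N(d₂) = 81.410718 − 69.118407 = 12.292311
φ(d₁) = (1/√(2π))·e^{−d₁²/2} = 0.381805
Γ = φ(d₁) / (S·σ·√T) = 0.007292

price = 12.292311
Γ = 0.007292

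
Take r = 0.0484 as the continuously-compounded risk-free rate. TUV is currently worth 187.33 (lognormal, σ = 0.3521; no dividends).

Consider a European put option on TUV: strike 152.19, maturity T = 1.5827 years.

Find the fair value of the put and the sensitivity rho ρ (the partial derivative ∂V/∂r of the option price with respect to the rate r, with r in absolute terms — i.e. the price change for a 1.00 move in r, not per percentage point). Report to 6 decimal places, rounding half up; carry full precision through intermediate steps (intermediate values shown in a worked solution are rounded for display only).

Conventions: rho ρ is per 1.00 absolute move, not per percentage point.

price = 11.183244
ρ = -75.206113

σ√T = 0.3521·√1.5827 = 0.442961
d₁ = (ln(S/K) + (r+σ²/2)T) / (σ√T) = (ln(187.33/152.19) + (0.0484+0.3521²/2)·1.5827) / 0.442961 = (0.207742 + 0.174710) / 0.442961 = 0.863399
d₂ = d₁ − σ√T = 0.863399 − 0.442961 = 0.420438
e^{−rT} = 0.926258
N(−d₁) = 0.193959,  N(−d₂) = 0.337083
Put price V = K·e^{−rT}·N(−d₂) − S·N(−d₁) = 47.517605 − 36.334361 = 11.183244
ρ = −K·T·e^{−rT}·N(−d₂) = -75.206113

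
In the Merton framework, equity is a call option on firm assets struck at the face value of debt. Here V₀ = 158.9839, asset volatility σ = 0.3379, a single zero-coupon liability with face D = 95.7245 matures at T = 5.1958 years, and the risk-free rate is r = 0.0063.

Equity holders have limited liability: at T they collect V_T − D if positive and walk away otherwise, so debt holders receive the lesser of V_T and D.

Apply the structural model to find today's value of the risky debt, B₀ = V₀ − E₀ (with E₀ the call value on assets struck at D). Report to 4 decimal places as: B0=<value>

B0=79.8580

With assets at 158.9839 and a single debt payment of 95.7245 at 5.1958 years:
d₁ = [ln(V₀/D) + (r + σ²/2)T] / (σ√T)
   = [ln(158.9839/95.7245) + (0.0063 + 0.5·0.3379²)·5.1958] / (0.3379·√5.1958)
   = [0.507329 + 0.329352] / 0.770219 = 1.086289
d₂ = d₁ − σ√T = 1.086289 − 0.770219 = 0.316070
N(d₁) = 0.861325,  N(d₂) = 0.624025,  e^(−rT) = 0.967796
E₀ = V₀·N(d₁) − D·e^(−rT)·N(d₂)
   = 158.9839·0.861325 − 95.7245·0.967796·0.624025 = 79.125882
B₀ = V₀ − E₀ = 158.9839 − 79.125882 = 79.858018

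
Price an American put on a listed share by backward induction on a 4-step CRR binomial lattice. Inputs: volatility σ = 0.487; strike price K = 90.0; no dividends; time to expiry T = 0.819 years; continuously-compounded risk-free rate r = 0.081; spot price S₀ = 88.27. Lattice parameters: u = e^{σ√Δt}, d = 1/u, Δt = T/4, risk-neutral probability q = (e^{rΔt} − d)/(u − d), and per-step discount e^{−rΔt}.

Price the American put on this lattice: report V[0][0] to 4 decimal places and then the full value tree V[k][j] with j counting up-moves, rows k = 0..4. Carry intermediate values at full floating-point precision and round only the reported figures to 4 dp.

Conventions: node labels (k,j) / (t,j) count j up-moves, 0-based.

params: Δt=0.20475 u=1.24653 d=0.80223 q=0.48277 e^(-rΔt)=0.98355
t_4 payoffs: 53.4404 33.1923 1.7300 0.0000 0.0000
k=3: node(3,0) S=45.5727 payoff=44.4273 vs cont=42.9470 → 44.4273 [stop]  node(3,1) S=70.8125 payoff=19.1875 vs cont=17.7071 → 19.1875 [stop]  node(3,2) S=110.0313 payoff=0.0000 vs cont=0.8801 → 0.8801 [wait]  node(3,3) S=170.9708 payoff=0.0000 vs cont=0.0000 → 0.0000 [wait]
k=2: node(2,0) S=56.8077 payoff=33.1923 vs cont=31.7120 → 33.1923 [stop]  node(2,1) S=88.2700 payoff=1.7300 vs cont=10.1790 → 10.1790 [wait]  node(2,2) S=137.1573 payoff=0.0000 vs cont=0.4477 → 0.4477 [wait]
k=1: node(1,0) S=70.8125 payoff=19.1875 vs cont=21.7190 → 21.7190 [wait]  node(1,1) S=110.0313 payoff=0.0000 vs cont=5.3909 → 5.3909 [wait]
k=0: node(0,0) S=88.2700 payoff=1.7300 vs cont=13.6087 → 13.6087 [wait]

price = 13.6087
tree:
13.6087
21.7190 5.3909
33.1923 10.1790 0.4477
44.4273 19.1875 0.8801 0.0000
53.4404 33.1923 1.7300 0.0000 0.0000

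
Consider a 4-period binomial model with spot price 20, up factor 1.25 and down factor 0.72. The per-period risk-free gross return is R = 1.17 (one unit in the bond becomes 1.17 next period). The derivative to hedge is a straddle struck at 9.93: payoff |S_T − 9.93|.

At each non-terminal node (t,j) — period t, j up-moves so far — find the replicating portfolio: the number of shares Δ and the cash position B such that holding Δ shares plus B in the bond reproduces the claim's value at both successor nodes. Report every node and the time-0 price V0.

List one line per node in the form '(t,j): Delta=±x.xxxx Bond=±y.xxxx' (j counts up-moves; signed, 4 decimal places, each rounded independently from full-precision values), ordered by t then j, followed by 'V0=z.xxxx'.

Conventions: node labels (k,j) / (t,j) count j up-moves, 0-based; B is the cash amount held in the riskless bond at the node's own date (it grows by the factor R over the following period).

Risk-neutral probability p* = (R−d)/(u−d) = (1.17−0.72)/(1.25−0.72) = 0.8491.
Payoffs at expiry: V(4,0)=4.5552, V(4,1)=0.5988, V(4,2)=6.2700, V(4,3)=18.1950, V(4,4)=38.8981
Node (3,0) S=7.4650: V=(p*·0.5988+(1−p*)·4.5552)/1.17=1.0222; Δ=(0.5988−4.5552)/(9.3312−5.3748)=-1.0000; B=V−Δ·S=8.4872
Node (3,1) S=12.9600: V=(p*·6.2700+(1−p*)·0.5988)/1.17=4.6273; Δ=(6.2700−0.5988)/(16.2000−9.3312)=0.8256; B=V−Δ·S=-6.0731
Node (3,2) S=22.5000: V=(p*·18.1950+(1−p*)·6.2700)/1.17=14.0128; Δ=(18.1950−6.2700)/(28.1250−16.2000)=1.0000; B=V−Δ·S=-8.4872
Node (3,3) S=39.0625: V=(p*·38.8981+(1−p*)·18.1950)/1.17=30.5753; Δ=(38.8981−18.1950)/(48.8281−28.1250)=1.0000; B=V−Δ·S=-8.4872
Node (2,0) S=10.3680: V=(p*·4.6273+(1−p*)·1.0222)/1.17=3.4899; Δ=(4.6273−1.0222)/(12.9600−7.4650)=0.6561; B=V−Δ·S=-3.3122
Node (2,1) S=18.0000: V=(p*·14.0128+(1−p*)·4.6273)/1.17=10.7659; Δ=(14.0128−4.6273)/(22.5000−12.9600)=0.9838; B=V−Δ·S=-6.9425
Node (2,2) S=31.2500: V=(p*·30.5753+(1−p*)·14.0128)/1.17=23.9960; Δ=(30.5753−14.0128)/(39.0625−22.5000)=1.0000; B=V−Δ·S=-7.2540
Node (1,0) S=14.4000: V=(p*·10.7659+(1−p*)·3.4899)/1.17=8.2630; Δ=(10.7659−3.4899)/(18.0000−10.3680)=0.9534; B=V−Δ·S=-5.4654
Node (1,1) S=25.0000: V=(p*·23.9960+(1−p*)·10.7659)/1.17=18.8026; Δ=(23.9960−10.7659)/(31.2500−18.0000)=0.9985; B=V−Δ·S=-6.1598
Node (0,0) S=20.0000: V=(p*·18.8026+(1−p*)·8.2630)/1.17=14.7108; Δ=(18.8026−8.2630)/(25.0000−14.4000)=0.9943; B=V−Δ·S=-5.1752
Sanity check at the root: Δ(0,0)·S0 + B(0,0) reproduces V0 = 14.7108.

(0,0): Delta=0.9943 Bond=-5.1752
(1,0): Delta=0.9534 Bond=-5.4654
(1,1): Delta=0.9985 Bond=-6.1598
(2,0): Delta=0.6561 Bond=-3.3122
(2,1): Delta=0.9838 Bond=-6.9425
(2,2): Delta=1.0000 Bond=-7.2540
(3,0): Delta=-1.0000 Bond=8.4872
(3,1): Delta=0.8256 Bond=-6.0731
(3,2): Delta=1.0000 Bond=-8.4872
(3,3): Delta=1.0000 Bond=-8.4872
V0=14.7108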